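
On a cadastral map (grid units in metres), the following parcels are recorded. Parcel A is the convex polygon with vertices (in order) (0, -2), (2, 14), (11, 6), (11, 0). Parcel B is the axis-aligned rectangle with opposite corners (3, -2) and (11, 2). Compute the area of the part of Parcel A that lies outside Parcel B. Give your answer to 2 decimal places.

|Parcel A| = 113, |Parcel A∩Parcel B| = 21.8182.
|Parcel A ∖ Parcel B| = |Parcel A| − |Parcel A∩Parcel B| = 113 − 21.8182 = 91.18.

91.18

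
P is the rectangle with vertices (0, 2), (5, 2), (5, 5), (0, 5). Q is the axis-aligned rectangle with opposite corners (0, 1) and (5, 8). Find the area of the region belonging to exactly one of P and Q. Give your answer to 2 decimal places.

20.00

|P∩Q|: x∈[0,5], y∈[2,5] → 5·3 = 15.
|P △ Q| = |P| + |Q| − 2·|P∩Q| = 15 + 35 − 30 = 20.00.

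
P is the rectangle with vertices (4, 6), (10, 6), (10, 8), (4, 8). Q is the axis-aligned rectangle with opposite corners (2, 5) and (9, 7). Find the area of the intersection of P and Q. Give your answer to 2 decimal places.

5.00

|P∩Q|: x∈[4,9], y∈[6,7] → 5·1 = 5.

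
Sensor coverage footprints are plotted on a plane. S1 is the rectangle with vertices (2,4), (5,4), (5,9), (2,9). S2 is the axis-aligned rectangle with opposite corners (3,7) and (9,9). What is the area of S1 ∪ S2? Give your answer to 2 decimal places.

23.00

By inclusion–exclusion:
Individual areas: |S1| = 15, |S2| = 12.
|S1∩S2|: x∈[3,5], y∈[7,9] → 2·2 = 4.
|S1 ∪ S2| = 27 − 4 = 23.00.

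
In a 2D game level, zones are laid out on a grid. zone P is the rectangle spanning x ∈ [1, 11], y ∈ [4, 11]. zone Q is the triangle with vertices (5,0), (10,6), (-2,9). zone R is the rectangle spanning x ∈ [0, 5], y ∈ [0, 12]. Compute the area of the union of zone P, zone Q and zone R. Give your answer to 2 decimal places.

110.74

By inclusion–exclusion:
Individual areas: |zone P| = 70, |zone Q| = 43.5, |zone R| = 60.
|zone P∩zone Q| = 25.9504.
|zone P∩zone R|: x∈[1,5], y∈[4,11] → 4·7 = 28.
|zone Q∩zone R| = 23.3036.
|zone P∩zone Q∩zone R| = 14.4921.
|zone P ∪ zone Q ∪ zone R| = 173.5 − 77.254 + 14.4921 = 110.74.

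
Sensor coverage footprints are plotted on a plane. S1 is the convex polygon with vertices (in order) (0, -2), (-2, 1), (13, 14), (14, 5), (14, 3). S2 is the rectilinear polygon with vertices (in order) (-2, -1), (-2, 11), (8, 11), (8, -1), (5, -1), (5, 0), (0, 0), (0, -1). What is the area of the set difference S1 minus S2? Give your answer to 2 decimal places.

|S1| = 116, |S1∩S2| = 53.0357.
|S1 ∖ S2| = |S1| − |S1∩S2| = 116 − 53.0357 = 62.96.

62.96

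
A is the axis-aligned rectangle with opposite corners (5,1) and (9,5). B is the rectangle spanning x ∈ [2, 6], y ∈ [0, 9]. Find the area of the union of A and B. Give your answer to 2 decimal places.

By inclusion–exclusion:
Individual areas: |A| = 16, |B| = 36.
|A∩B|: x∈[5,6], y∈[1,5] → 1·4 = 4.
|A ∪ B| = 52 − 4 = 48.00.

48.00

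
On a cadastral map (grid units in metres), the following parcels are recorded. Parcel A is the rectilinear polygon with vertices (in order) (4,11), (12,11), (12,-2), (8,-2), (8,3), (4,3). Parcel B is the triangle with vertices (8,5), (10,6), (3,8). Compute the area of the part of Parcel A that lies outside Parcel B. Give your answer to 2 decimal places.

78.66

|Parcel A| = 84, |Parcel A∩Parcel B| = 5.3429.
|Parcel A ∖ Parcel B| = |Parcel A| − |Parcel A∩Parcel B| = 84 − 5.3429 = 78.66.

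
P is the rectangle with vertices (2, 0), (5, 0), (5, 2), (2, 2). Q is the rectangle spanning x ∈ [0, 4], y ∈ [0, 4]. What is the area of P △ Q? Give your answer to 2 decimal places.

|P∩Q|: x∈[2,4], y∈[0,2] → 2·2 = 4.
|P △ Q| = |P| + |Q| − 2·|P∩Q| = 6 + 16 − 8 = 14.00.

14.00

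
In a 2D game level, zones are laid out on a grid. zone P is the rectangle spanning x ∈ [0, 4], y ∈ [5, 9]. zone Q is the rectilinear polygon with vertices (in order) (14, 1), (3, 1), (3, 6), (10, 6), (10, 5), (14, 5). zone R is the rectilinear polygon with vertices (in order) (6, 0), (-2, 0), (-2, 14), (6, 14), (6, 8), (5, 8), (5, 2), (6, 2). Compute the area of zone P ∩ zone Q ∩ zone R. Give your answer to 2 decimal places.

The intersection is the polygon with vertices (3,5), (3,6), (4,6), (4,5).
By the shoelace formula its area is 1.00.

1.00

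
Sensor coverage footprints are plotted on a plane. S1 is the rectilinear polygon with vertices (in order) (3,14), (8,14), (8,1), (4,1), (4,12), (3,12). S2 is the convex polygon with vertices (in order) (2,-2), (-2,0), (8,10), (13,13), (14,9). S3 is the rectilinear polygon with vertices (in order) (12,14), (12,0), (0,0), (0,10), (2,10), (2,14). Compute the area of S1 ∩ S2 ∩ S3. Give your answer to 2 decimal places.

The intersection is the polygon with vertices (5.273,1), (4,1), (4,6), (8,10), (8,3.5).
By the shoelace formula its area is 24.59.

24.59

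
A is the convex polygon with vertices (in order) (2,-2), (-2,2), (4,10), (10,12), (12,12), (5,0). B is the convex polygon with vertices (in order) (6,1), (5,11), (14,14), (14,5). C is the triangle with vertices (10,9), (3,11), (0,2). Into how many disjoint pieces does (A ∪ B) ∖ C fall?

(A ∪ B) ∖ C is a single connected region.

1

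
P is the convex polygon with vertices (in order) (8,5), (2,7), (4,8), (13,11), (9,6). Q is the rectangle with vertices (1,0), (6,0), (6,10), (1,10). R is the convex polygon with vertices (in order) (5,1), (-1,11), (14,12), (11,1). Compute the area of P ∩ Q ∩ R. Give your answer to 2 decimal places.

The intersection is the polygon with vertices (4,8), (6,8.667), (6,5.667), (2,7).
By the shoelace formula its area is 6.33.

6.33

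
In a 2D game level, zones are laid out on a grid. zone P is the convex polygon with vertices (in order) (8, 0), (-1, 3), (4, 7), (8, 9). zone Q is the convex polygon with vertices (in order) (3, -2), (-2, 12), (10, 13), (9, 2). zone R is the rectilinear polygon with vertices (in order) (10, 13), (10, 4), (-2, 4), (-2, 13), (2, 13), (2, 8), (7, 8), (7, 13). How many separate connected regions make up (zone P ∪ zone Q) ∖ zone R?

2

(zone P ∪ zone Q) ∖ zone R splits into 2 disjoint pieces (area 33.8376, area 22.7083).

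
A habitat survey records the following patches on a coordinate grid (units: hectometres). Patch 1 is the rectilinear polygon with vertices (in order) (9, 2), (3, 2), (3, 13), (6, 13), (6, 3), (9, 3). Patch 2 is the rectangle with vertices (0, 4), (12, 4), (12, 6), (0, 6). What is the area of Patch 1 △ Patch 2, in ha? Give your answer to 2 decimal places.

|Patch 1| = 36, |Patch 2| = 24, |Patch 1∩Patch 2| = 6.
|Patch 1 △ Patch 2| = |Patch 1| + |Patch 2| − 2·|Patch 1∩Patch 2| = 36 + 24 − 12 = 48.00.

48.00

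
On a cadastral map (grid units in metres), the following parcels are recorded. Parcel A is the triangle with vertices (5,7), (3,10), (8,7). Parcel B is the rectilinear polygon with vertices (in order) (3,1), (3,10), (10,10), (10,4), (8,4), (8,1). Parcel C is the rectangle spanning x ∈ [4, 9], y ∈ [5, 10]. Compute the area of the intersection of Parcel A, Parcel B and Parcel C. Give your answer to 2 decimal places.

The intersection is the polygon with vertices (8,7), (5,7), (4,8.5), (4,9.4).
By the shoelace formula its area is 4.05.

4.05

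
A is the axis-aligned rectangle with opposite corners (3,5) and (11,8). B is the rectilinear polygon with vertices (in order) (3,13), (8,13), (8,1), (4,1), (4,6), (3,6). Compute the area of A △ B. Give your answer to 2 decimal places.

|A| = 24, |B| = 55, |A∩B| = 14.
|A △ B| = |A| + |B| − 2·|A∩B| = 24 + 55 − 28 = 51.00.

51.00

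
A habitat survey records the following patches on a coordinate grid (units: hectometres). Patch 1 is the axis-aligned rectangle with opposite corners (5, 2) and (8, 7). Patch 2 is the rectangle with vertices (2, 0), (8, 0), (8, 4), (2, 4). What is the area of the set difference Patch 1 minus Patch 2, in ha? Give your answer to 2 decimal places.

|Patch 1∩Patch 2|: x∈[5,8], y∈[2,4] → 3·2 = 6.
|Patch 1| = 15.
|Patch 1 ∖ Patch 2| = |Patch 1| − |Patch 1∩Patch 2| = 15 − 6 = 9.00.

9.00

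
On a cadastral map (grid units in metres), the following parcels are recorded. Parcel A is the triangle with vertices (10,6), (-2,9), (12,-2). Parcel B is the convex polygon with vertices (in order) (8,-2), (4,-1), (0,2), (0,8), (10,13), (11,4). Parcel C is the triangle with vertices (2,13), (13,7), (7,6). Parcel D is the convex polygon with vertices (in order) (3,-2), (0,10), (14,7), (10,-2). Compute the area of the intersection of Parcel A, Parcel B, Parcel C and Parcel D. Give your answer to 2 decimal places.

The intersection is the polygon with vertices (7,6), (6.348,6.913), (8.8,6.3).
By the shoelace formula its area is 0.92.

0.92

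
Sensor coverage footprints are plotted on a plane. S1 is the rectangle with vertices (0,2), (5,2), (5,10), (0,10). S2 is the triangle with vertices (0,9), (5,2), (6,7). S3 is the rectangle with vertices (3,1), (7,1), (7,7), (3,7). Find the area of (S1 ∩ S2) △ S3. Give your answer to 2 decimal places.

|S1 ∩ S2| = 13.3333.
|(S1 ∩ S2) ∩ S3| = 7.2.
|(S1 ∩ S2) △ S3| = 13.3333 + 24 − 14.4 = 22.93.

22.93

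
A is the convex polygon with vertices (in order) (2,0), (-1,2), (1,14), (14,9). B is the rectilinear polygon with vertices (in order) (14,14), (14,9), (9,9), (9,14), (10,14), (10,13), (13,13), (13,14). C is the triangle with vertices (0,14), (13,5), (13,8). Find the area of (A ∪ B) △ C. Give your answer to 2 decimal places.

|A ∪ B| = 125.6923.
|(A ∪ B) ∩ C| = 15.7681.
|(A ∪ B) △ C| = 125.6923 + 19.5 − 31.5361 = 113.66.

113.66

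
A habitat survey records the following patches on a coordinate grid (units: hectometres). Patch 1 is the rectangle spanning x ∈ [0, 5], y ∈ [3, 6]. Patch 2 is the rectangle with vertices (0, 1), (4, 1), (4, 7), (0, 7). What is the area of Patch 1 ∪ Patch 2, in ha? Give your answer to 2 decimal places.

27.00

By inclusion–exclusion:
Individual areas: |Patch 1| = 15, |Patch 2| = 24.
|Patch 1∩Patch 2|: x∈[0,4], y∈[3,6] → 4·3 = 12.
|Patch 1 ∪ Patch 2| = 39 − 12 = 27.00.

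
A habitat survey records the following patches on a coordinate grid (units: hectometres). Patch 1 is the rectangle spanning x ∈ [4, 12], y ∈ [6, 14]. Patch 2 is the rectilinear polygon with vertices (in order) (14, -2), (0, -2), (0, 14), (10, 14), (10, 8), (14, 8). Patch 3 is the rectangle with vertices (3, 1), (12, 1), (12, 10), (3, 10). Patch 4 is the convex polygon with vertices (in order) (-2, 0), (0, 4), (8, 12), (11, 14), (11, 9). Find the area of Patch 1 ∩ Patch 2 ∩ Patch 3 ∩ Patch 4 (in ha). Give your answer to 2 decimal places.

The intersection is the polygon with vertices (4,8), (6,10), (10,10), (10,8.308), (6.667,6), (4,6).
By the shoelace formula its area is 18.15.

18.15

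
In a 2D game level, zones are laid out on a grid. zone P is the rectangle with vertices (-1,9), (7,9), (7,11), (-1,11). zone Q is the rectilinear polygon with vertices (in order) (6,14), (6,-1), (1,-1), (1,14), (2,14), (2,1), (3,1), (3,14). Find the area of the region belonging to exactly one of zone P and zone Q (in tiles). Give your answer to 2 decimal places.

62.00

|zone P| = 16, |zone Q| = 62, |zone P∩zone Q| = 8.
|zone P △ zone Q| = |zone P| + |zone Q| − 2·|zone P∩zone Q| = 16 + 62 − 16 = 62.00.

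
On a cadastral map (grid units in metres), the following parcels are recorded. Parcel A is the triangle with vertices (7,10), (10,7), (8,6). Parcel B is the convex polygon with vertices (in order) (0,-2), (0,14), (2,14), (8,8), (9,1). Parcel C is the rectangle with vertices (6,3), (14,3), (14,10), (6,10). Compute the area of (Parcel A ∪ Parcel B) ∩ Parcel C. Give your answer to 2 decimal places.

17.35

The region (Parcel A ∪ Parcel B) ∩ Parcel C is the polygon with vertices (8.267,6.133), (8.714,3), (6,3), (6,10), (7.333,8.667), (7,10), (10,7).
By the shoelace formula its area is 17.35.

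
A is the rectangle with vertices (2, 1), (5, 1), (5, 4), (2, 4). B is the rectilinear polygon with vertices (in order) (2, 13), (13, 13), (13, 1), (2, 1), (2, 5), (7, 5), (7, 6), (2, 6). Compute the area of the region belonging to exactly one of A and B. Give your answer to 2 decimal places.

|A| = 9, |B| = 127, |A∩B| = 9.
|A △ B| = |A| + |B| − 2·|A∩B| = 9 + 127 − 18 = 118.00.

118.00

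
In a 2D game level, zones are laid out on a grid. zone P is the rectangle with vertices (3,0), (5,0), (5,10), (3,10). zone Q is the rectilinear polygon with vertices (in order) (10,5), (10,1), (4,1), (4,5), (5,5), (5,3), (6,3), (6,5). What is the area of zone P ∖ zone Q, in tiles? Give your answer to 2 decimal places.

|zone P| = 20, |zone P∩zone Q| = 4.
|zone P ∖ zone Q| = |zone P| − |zone P∩zone Q| = 20 − 4 = 16.00.

16.00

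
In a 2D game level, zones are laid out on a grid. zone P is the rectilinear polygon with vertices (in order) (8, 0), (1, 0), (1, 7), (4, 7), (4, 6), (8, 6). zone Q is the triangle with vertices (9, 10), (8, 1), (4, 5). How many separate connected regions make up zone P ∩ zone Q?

1

zone P ∩ zone Q is a single connected region.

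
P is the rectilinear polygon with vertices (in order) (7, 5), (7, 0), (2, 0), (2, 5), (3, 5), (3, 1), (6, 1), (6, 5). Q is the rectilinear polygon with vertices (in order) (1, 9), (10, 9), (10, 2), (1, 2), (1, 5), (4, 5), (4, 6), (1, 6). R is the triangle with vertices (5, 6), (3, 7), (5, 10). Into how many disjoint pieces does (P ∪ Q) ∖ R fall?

1

(P ∪ Q) ∖ R is a single connected region.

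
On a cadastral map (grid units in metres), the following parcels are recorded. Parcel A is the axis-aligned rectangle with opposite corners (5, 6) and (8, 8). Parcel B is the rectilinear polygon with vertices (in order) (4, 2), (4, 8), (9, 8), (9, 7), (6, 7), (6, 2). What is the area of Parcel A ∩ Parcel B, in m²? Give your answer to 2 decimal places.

4.00

The intersection is the polygon with vertices (8,7), (6,7), (6,6), (5,6), (5,8), (8,8).
By the shoelace formula its area is 4.00.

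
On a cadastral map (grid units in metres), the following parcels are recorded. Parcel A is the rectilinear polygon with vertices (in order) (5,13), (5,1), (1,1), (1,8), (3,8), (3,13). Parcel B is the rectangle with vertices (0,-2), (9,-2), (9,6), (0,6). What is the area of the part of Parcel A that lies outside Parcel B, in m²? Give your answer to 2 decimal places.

18.00

|Parcel A| = 38, |Parcel A∩Parcel B| = 20.
|Parcel A ∖ Parcel B| = |Parcel A| − |Parcel A∩Parcel B| = 38 − 20 = 18.00.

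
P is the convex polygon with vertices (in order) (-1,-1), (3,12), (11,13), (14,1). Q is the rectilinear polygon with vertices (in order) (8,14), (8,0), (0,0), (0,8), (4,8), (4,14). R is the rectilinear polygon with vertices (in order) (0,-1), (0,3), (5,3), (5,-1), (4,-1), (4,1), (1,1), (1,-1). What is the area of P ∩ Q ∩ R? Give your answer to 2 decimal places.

11.91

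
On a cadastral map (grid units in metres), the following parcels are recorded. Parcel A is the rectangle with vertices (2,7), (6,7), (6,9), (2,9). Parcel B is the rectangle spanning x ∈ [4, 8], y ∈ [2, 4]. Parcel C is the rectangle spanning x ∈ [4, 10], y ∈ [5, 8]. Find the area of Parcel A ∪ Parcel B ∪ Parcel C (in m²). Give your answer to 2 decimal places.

By inclusion–exclusion:
Individual areas: |Parcel A| = 8, |Parcel B| = 8, |Parcel C| = 18.
|Parcel A∩Parcel B| = 0 (no overlap).
|Parcel A∩Parcel C|: x∈[4,6], y∈[7,8] → 2·1 = 2.
|Parcel B∩Parcel C| = 0 (no overlap).
|Parcel A∩Parcel B∩Parcel C| = 0.
|Parcel A ∪ Parcel B ∪ Parcel C| = 34 − 2 + 0 = 32.00.

32.00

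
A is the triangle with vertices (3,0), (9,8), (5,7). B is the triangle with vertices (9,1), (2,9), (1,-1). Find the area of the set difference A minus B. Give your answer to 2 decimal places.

|A| = 13, |A∩B| = 5.8173.
|A ∖ B| = |A| − |A∩B| = 13 − 5.8173 = 7.18.

7.18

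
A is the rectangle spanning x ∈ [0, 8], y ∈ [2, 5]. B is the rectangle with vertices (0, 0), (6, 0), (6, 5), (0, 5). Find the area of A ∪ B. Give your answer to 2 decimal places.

By inclusion–exclusion:
Individual areas: |A| = 24, |B| = 30.
|A∩B|: x∈[0,6], y∈[2,5] → 6·3 = 18.
|A ∪ B| = 54 − 18 = 36.00.

36.00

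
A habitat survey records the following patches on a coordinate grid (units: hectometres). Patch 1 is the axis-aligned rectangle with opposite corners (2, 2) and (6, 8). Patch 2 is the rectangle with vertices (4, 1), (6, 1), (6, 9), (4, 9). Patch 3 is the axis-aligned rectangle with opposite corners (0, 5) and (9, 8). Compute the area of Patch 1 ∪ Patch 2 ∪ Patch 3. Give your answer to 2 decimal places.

By inclusion–exclusion:
Individual areas: |Patch 1| = 24, |Patch 2| = 16, |Patch 3| = 27.
|Patch 1∩Patch 2|: x∈[4,6], y∈[2,8] → 2·6 = 12.
|Patch 1∩Patch 3|: x∈[2,6], y∈[5,8] → 4·3 = 12.
|Patch 2∩Patch 3|: x∈[4,6], y∈[5,8] → 2·3 = 6.
|Patch 1∩Patch 2∩Patch 3| = 6.
|Patch 1 ∪ Patch 2 ∪ Patch 3| = 67 − 30 + 6 = 43.00.

43.00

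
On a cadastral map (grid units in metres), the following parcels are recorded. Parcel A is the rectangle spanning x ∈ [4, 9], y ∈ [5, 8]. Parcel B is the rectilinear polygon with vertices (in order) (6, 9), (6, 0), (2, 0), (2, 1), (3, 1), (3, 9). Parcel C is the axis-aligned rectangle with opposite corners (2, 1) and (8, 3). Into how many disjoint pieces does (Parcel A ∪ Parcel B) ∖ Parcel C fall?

(Parcel A ∪ Parcel B) ∖ Parcel C splits into 2 disjoint pieces (area 27, area 4).

2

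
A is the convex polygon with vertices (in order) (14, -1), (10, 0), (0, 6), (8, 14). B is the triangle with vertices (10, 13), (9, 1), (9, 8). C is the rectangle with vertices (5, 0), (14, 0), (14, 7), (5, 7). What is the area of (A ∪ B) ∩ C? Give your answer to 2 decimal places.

42.90

The region (A ∪ B) ∩ C is the polygon with vertices (5,3), (5,7), (10.8,7), (13.6,0), (10,0).
By the shoelace formula its area is 42.90.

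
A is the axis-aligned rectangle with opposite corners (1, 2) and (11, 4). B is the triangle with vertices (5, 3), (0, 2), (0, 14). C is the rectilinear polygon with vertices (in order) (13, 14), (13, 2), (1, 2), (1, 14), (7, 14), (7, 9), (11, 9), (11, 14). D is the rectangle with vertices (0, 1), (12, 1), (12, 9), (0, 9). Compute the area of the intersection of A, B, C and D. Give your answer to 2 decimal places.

The intersection is the polygon with vertices (5,3), (1,2.2), (1,4), (4.545,4).
By the shoelace formula its area is 5.37.

5.37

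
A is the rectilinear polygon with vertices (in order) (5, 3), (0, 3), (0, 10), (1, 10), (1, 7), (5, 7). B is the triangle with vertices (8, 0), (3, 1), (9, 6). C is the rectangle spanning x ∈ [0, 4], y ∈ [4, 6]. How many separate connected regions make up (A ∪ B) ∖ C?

2

(A ∪ B) ∖ C splits into 2 disjoint pieces (area 15, area 15.5).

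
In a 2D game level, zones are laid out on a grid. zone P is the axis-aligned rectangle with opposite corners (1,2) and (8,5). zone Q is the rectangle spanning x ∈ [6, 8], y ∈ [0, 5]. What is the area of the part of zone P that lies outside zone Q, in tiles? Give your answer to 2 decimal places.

|zone P∩zone Q|: x∈[6,8], y∈[2,5] → 2·3 = 6.
|zone P| = 21.
|zone P ∖ zone Q| = |zone P| − |zone P∩zone Q| = 21 − 6 = 15.00.

15.00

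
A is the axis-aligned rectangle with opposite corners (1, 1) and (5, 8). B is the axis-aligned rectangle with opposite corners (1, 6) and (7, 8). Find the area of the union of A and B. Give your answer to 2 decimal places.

32.00

By inclusion–exclusion:
Individual areas: |A| = 28, |B| = 12.
|A∩B|: x∈[1,5], y∈[6,8] → 4·2 = 8.
|A ∪ B| = 40 − 8 = 32.00.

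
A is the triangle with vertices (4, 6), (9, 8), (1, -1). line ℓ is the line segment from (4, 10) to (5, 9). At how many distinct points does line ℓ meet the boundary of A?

The segment lies entirely outside A and never meets its boundary.

0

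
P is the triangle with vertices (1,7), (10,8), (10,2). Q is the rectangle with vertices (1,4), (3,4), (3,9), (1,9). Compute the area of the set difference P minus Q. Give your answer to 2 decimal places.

25.67

|P| = 27, |P∩Q| = 1.3333.
|P ∖ Q| = |P| − |P∩Q| = 27 − 1.3333 = 25.67.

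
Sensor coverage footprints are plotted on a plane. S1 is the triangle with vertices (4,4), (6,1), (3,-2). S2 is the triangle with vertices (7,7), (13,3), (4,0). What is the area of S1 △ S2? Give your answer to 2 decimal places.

|S1| = 7.5, |S2| = 27, |S1∩S2| = 2.163.
|S1 △ S2| = |S1| + |S2| − 2·|S1∩S2| = 7.5 + 27 − 4.3261 = 30.17.

30.17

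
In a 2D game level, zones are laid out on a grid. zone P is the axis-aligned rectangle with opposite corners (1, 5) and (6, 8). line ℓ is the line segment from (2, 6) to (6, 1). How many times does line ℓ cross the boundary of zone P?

1

The segment meets the boundary at (2.8,5).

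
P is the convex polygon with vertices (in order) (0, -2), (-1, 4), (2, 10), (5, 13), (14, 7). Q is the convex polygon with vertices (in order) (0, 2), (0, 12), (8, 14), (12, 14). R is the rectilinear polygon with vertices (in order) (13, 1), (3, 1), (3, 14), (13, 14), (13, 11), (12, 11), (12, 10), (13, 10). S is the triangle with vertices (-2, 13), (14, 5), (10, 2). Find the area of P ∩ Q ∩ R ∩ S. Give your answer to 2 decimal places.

7.04

The intersection is the polygon with vertices (4.783,6.783), (3,8.417), (3,10.5), (6.667,8.667).
By the shoelace formula its area is 7.04.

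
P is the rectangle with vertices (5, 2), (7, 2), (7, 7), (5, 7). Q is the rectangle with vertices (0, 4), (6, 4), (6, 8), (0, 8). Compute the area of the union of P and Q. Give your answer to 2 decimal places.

By inclusion–exclusion:
Individual areas: |P| = 10, |Q| = 24.
|P∩Q|: x∈[5,6], y∈[4,7] → 1·3 = 3.
|P ∪ Q| = 34 − 3 = 31.00.

31.00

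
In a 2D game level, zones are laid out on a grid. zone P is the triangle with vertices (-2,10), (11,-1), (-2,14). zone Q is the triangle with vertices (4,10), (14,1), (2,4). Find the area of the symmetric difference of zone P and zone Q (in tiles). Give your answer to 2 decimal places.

49.60

|zone P| = 26, |zone Q| = 39, |zone P∩zone Q| = 7.7015.
|zone P △ zone Q| = |zone P| + |zone Q| − 2·|zone P∩zone Q| = 26 + 39 − 15.403 = 49.60.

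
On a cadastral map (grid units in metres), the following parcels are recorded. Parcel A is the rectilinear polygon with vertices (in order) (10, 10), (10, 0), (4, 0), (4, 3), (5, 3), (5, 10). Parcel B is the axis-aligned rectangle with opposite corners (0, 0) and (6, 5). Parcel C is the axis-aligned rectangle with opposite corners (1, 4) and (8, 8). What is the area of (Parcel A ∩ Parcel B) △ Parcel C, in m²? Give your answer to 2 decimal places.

34.00

|Parcel A ∩ Parcel B| = 8.
|(Parcel A ∩ Parcel B) ∩ Parcel C| = 1.
|(Parcel A ∩ Parcel B) △ Parcel C| = 8 + 28 − 2 = 34.00.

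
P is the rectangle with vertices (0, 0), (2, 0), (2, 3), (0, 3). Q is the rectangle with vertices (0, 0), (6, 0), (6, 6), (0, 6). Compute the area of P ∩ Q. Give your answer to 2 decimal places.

|P∩Q|: x∈[0,2], y∈[0,3] → 2·3 = 6.

6.00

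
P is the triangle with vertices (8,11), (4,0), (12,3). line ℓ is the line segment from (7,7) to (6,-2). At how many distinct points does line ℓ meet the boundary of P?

The segment meets the boundary at (6.319,0.87).

1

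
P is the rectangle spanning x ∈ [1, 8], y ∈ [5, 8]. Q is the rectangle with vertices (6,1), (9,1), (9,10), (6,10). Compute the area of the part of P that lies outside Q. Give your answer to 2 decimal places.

|P∩Q|: x∈[6,8], y∈[5,8] → 2·3 = 6.
|P| = 21.
|P ∖ Q| = |P| − |P∩Q| = 21 − 6 = 15.00.

15.00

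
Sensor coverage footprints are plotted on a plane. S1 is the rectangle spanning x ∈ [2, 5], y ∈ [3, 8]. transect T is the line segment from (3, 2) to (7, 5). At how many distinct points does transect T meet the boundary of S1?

The segment meets the boundary at (5,3.5), (4.333,3).

2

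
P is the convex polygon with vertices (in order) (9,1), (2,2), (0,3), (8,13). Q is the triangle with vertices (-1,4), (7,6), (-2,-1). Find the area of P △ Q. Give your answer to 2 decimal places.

54.88

|P| = 55.5, |Q| = 19, |P∩Q| = 9.8111.
|P △ Q| = |P| + |Q| − 2·|P∩Q| = 55.5 + 19 − 19.6223 = 54.88.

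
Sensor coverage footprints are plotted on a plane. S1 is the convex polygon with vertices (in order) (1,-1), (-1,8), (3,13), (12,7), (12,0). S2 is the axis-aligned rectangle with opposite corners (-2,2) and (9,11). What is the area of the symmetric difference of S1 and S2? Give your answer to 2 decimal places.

70.70

|S1| = 130.5, |S2| = 99, |S1∩S2| = 79.4.
|S1 △ S2| = |S1| + |S2| − 2·|S1∩S2| = 130.5 + 99 − 158.8 = 70.70.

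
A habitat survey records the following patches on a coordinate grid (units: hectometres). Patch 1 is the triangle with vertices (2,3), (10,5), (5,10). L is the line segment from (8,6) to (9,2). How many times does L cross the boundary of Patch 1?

1

The segment meets the boundary at (8.353,4.588).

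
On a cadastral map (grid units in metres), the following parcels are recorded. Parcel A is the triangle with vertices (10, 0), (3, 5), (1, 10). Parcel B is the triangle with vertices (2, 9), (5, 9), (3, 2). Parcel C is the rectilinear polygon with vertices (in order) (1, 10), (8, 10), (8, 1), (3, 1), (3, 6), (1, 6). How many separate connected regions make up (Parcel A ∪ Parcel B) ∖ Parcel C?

(Parcel A ∪ Parcel B) ∖ Parcel C splits into 2 disjoint pieces (area 1.1429, area 0.7937).

2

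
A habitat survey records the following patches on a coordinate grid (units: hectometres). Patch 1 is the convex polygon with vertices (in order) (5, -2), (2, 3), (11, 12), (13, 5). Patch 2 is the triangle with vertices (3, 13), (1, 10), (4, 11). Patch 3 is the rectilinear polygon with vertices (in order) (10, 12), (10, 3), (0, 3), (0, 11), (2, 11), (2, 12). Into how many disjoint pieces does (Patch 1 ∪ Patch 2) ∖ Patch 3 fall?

(Patch 1 ∪ Patch 2) ∖ Patch 3 splits into 3 disjoint pieces (area 39, area 0.0833, area 0.5833).

3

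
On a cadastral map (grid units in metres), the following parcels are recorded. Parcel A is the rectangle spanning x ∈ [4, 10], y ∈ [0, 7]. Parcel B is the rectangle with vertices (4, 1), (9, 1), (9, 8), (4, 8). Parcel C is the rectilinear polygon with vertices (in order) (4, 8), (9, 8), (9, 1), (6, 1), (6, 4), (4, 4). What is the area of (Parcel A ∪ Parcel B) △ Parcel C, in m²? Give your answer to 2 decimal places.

|Parcel A ∪ Parcel B| = 47.
|(Parcel A ∪ Parcel B) ∩ Parcel C| = 29.
|(Parcel A ∪ Parcel B) △ Parcel C| = 47 + 29 − 58 = 18.00.

18.00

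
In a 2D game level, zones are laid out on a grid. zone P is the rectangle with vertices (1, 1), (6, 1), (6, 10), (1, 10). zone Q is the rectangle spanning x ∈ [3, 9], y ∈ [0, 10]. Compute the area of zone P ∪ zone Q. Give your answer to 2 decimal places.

By inclusion–exclusion:
Individual areas: |zone P| = 45, |zone Q| = 60.
|zone P∩zone Q|: x∈[3,6], y∈[1,10] → 3·9 = 27.
|zone P ∪ zone Q| = 105 − 27 = 78.00.

78.00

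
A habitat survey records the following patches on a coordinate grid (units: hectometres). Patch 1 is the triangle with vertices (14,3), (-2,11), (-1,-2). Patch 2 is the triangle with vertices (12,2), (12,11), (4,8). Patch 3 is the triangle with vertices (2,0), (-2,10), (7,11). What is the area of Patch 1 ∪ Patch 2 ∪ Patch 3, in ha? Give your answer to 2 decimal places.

139.73

By inclusion–exclusion:
Individual areas: |Patch 1| = 100, |Patch 2| = 36, |Patch 3| = 47.
|Patch 1∩Patch 2| = 7.9487.
|Patch 1∩Patch 3| = 34.1723.
|Patch 2∩Patch 3| = 1.3541.
|Patch 1∩Patch 2∩Patch 3| = 0.2034.
|Patch 1 ∪ Patch 2 ∪ Patch 3| = 183 − 43.4751 + 0.2034 = 139.73.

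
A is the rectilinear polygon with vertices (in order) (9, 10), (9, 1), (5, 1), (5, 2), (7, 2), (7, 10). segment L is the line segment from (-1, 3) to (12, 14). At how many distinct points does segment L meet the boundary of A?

2

The segment meets the boundary at (7.273,10), (7,9.769).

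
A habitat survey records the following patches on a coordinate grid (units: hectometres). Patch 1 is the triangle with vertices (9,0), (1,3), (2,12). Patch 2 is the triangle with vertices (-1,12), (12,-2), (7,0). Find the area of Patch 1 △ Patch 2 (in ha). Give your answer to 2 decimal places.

30.48

|Patch 1| = 37.5, |Patch 2| = 22, |Patch 1∩Patch 2| = 14.508.
|Patch 1 △ Patch 2| = |Patch 1| + |Patch 2| − 2·|Patch 1∩Patch 2| = 37.5 + 22 − 29.0161 = 30.48.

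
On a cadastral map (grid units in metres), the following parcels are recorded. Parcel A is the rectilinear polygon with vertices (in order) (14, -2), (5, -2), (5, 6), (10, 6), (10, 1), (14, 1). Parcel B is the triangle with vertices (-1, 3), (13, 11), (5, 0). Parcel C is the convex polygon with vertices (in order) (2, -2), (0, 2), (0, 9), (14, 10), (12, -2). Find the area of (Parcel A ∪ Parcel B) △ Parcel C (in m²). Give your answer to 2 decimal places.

|Parcel A ∪ Parcel B| = 83.9091.
|(Parcel A ∪ Parcel B) ∩ Parcel C| = 77.4157.
|(Parcel A ∪ Parcel B) △ Parcel C| = 83.9091 + 145 − 154.8315 = 74.08.

74.08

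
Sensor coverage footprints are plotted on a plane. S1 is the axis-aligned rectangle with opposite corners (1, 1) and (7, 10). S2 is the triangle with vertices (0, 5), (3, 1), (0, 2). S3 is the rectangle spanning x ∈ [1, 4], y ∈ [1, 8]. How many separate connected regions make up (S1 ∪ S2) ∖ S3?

(S1 ∪ S2) ∖ S3 splits into 2 disjoint pieces (area 33, area 2.5).

2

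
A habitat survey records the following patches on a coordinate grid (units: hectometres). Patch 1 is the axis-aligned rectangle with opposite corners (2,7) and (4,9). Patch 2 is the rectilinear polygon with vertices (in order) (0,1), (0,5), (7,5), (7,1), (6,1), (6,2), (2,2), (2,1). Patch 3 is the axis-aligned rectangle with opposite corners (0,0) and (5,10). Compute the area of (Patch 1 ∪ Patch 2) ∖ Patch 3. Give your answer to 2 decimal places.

7.00

|Patch 1 ∪ Patch 2| = 28.
|(Patch 1 ∪ Patch 2) ∩ Patch 3| = 21.
|(Patch 1 ∪ Patch 2) ∖ Patch 3| = 28 − 21 = 7.00.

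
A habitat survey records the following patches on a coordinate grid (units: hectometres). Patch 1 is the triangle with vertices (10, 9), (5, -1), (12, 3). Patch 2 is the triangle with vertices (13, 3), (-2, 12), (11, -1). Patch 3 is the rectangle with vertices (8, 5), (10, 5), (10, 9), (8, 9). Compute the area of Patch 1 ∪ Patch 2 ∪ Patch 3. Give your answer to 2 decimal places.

55.33

By inclusion–exclusion:
Individual areas: |Patch 1| = 25, |Patch 2| = 39, |Patch 3| = 8.
|Patch 1∩Patch 2| = 12.4781.
|Patch 1∩Patch 3| = 4.
|Patch 2∩Patch 3| = 0.8333.
|Patch 1∩Patch 2∩Patch 3| = 0.641.
|Patch 1 ∪ Patch 2 ∪ Patch 3| = 72 − 17.3115 + 0.641 = 55.33.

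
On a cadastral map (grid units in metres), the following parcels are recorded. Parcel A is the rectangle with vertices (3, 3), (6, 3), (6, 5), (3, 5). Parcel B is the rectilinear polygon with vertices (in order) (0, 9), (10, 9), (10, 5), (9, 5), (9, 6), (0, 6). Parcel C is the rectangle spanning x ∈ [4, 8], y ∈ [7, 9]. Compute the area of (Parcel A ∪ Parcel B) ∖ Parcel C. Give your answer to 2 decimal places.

29.00

|Parcel A ∪ Parcel B| = 37.
|(Parcel A ∪ Parcel B) ∩ Parcel C| = 8.
|(Parcel A ∪ Parcel B) ∖ Parcel C| = 37 − 8 = 29.00.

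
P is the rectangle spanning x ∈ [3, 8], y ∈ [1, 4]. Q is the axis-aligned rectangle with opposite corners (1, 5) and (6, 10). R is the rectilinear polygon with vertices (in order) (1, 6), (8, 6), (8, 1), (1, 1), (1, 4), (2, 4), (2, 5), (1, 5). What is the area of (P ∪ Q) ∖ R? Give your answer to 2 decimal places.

20.00

|P ∪ Q| = 40.
|(P ∪ Q) ∩ R| = 20.
|(P ∪ Q) ∖ R| = 40 − 20 = 20.00.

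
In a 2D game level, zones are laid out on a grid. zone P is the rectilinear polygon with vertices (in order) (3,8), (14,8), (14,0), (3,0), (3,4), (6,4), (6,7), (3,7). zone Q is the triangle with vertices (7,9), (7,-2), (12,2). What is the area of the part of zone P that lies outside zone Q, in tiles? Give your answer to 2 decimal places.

54.36

|zone P| = 79, |zone P∩zone Q| = 24.6429.
|zone P ∖ zone Q| = |zone P| − |zone P∩zone Q| = 79 − 24.6429 = 54.36.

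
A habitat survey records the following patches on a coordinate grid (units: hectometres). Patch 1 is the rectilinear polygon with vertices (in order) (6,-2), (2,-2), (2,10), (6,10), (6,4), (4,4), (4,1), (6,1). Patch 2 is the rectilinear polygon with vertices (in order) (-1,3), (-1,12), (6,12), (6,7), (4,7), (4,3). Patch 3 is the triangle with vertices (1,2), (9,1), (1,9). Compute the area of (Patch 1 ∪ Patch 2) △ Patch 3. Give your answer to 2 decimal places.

69.00

|Patch 1 ∪ Patch 2| = 77.
|(Patch 1 ∪ Patch 2) ∩ Patch 3| = 18.
|(Patch 1 ∪ Patch 2) △ Patch 3| = 77 + 28 − 36 = 69.00.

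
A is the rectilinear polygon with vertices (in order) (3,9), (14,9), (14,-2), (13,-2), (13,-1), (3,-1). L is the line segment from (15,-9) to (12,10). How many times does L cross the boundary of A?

2

The segment meets the boundary at (12.158,9), (13.895,-2).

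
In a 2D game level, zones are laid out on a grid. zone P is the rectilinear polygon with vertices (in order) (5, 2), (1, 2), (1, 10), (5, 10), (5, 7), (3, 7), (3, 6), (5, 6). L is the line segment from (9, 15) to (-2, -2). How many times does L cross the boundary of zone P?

4

The segment meets the boundary at (1,2.636), (3.824,7), (5,8.818), (3.176,6).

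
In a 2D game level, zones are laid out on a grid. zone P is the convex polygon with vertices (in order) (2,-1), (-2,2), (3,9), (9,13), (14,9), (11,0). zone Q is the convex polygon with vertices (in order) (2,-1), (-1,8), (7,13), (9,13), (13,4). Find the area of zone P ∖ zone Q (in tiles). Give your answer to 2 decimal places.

|zone P| = 137.5, |zone P∩zone Q| = 99.7998.
|zone P ∖ zone Q| = |zone P| − |zone P∩zone Q| = 137.5 − 99.7998 = 37.70.

37.70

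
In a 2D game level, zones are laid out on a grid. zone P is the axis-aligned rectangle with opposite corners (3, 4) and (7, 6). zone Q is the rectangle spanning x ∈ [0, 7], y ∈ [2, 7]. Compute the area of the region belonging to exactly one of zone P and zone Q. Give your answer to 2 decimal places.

27.00

|zone P∩zone Q|: x∈[3,7], y∈[4,6] → 4·2 = 8.
|zone P △ zone Q| = |zone P| + |zone Q| − 2·|zone P∩zone Q| = 8 + 35 − 16 = 27.00.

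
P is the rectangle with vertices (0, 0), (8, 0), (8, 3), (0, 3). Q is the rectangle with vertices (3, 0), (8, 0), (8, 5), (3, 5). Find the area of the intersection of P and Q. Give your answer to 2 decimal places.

|P∩Q|: x∈[3,8], y∈[0,3] → 5·3 = 15.

15.00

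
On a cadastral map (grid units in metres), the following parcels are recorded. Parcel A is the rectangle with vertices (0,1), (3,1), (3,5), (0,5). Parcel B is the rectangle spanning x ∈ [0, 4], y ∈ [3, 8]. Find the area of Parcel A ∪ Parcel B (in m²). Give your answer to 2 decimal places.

26.00

By inclusion–exclusion:
Individual areas: |Parcel A| = 12, |Parcel B| = 20.
|Parcel A∩Parcel B|: x∈[0,3], y∈[3,5] → 3·2 = 6.
|Parcel A ∪ Parcel B| = 32 − 6 = 26.00.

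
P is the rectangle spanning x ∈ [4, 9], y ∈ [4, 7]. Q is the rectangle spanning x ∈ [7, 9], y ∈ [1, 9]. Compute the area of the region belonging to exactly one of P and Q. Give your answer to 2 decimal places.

19.00

|P∩Q|: x∈[7,9], y∈[4,7] → 2·3 = 6.
|P △ Q| = |P| + |Q| − 2·|P∩Q| = 15 + 16 − 12 = 19.00.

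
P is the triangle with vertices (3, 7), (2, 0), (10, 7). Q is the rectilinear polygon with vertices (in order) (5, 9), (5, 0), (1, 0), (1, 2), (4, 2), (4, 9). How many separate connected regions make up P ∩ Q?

1

P ∩ Q is a single connected region.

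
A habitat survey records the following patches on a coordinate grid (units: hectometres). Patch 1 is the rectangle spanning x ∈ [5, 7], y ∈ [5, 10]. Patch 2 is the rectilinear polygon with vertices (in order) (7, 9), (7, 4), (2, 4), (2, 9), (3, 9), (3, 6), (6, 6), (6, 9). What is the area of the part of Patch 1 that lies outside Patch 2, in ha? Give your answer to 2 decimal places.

5.00

|Patch 1| = 10, |Patch 1∩Patch 2| = 5.
|Patch 1 ∖ Patch 2| = |Patch 1| − |Patch 1∩Patch 2| = 10 − 5 = 5.00.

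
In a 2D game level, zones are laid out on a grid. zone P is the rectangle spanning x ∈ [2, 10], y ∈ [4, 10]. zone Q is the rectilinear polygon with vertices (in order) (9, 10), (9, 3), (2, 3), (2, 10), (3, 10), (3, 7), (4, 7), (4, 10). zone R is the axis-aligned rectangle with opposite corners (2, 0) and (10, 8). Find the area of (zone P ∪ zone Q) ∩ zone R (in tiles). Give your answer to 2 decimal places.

The region (zone P ∪ zone Q) ∩ zone R is the polygon with vertices (10,4), (9,4), (9,3), (2,3), (2,4), (2,8), (10,8).
By the shoelace formula its area is 39.00.

39.00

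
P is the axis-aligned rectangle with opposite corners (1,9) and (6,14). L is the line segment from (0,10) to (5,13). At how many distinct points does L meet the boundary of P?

The segment meets the boundary at (1,10.6).

1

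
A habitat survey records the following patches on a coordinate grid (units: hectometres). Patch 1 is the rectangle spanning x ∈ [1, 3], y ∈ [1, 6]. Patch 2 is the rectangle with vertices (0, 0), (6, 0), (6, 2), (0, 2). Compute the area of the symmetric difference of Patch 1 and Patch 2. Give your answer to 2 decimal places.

|Patch 1∩Patch 2|: x∈[1,3], y∈[1,2] → 2·1 = 2.
|Patch 1 △ Patch 2| = |Patch 1| + |Patch 2| − 2·|Patch 1∩Patch 2| = 10 + 12 − 4 = 18.00.

18.00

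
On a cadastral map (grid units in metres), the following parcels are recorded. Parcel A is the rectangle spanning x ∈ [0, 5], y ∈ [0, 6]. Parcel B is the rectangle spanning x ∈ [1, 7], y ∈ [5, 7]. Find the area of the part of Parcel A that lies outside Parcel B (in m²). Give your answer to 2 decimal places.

|Parcel A∩Parcel B|: x∈[1,5], y∈[5,6] → 4·1 = 4.
|Parcel A| = 30.
|Parcel A ∖ Parcel B| = |Parcel A| − |Parcel A∩Parcel B| = 30 − 4 = 26.00.

26.00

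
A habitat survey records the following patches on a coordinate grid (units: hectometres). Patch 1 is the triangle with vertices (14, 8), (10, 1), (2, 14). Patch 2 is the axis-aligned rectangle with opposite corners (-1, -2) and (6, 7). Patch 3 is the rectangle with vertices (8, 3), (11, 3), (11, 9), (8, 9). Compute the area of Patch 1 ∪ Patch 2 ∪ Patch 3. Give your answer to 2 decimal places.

117.48

By inclusion–exclusion:
Individual areas: |Patch 1| = 54, |Patch 2| = 63, |Patch 3| = 18.
|Patch 1∩Patch 2| = 0.
|Patch 1∩Patch 3| = 17.5192.
|Patch 2∩Patch 3| = 0 (no overlap).
|Patch 1∩Patch 2∩Patch 3| = 0.
|Patch 1 ∪ Patch 2 ∪ Patch 3| = 135 − 17.5192 + 0 = 117.48.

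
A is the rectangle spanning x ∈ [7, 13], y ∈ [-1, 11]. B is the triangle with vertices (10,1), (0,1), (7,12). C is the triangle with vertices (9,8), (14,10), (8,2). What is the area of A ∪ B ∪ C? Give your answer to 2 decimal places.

111.10

By inclusion–exclusion:
Individual areas: |A| = 72, |B| = 55, |C| = 14.
|A∩B| = 16.3636.
|A∩C| = 13.5333.
|B∩C| = 1.9364.
|A∩B∩C| = 1.9364.
|A ∪ B ∪ C| = 141 − 31.8334 + 1.9364 = 111.10.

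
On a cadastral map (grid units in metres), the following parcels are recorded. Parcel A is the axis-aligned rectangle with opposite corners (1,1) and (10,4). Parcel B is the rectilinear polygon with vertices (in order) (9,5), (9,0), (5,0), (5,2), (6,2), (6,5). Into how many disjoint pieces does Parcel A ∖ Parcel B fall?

2

Parcel A ∖ Parcel B splits into 2 disjoint pieces (area 3, area 14).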